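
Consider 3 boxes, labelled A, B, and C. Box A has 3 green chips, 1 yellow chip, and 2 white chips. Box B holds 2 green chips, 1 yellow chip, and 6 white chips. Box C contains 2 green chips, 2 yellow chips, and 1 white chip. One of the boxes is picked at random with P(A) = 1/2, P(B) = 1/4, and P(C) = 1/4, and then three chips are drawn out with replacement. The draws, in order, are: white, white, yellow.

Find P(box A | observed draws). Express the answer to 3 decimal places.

0.362

The likelihood of the observed sequence under each hypothesis: P(data | box A) = (2/6)(2/6)(1/6) = 0.018519; P(data | box B) = (6/9)(6/9)(1/9) = 0.049383; P(data | box C) = (1/5)(1/5)(2/5) = 0.016.
Multiplying each by its prior: 1/2 · 0.018519 = 0.0092593, 1/4 · 0.049383 = 0.012346, 1/4 · 0.016 = 0.004; with total 0.025605.
By Bayes' rule, P(box A | data) = (0.0092593) / (0.025605) = 0.36162.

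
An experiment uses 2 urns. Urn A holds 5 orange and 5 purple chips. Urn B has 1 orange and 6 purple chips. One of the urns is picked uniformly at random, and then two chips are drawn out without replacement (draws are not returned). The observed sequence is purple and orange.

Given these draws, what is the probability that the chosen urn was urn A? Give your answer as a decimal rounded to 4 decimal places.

The likelihood of the observed sequence under each hypothesis: P(data | urn A) = (5/10)(5/9) = 5/18; P(data | urn B) = (6/7)(1/6) = 1/7.
The prior-weighted likelihoods are 1/2 · 5/18 = 5/36, 1/2 · 1/7 = 1/14; these sum to 53/252.
By Bayes' rule, P(urn A | data) = (5/36) / (53/252) = 35/53.

0.6604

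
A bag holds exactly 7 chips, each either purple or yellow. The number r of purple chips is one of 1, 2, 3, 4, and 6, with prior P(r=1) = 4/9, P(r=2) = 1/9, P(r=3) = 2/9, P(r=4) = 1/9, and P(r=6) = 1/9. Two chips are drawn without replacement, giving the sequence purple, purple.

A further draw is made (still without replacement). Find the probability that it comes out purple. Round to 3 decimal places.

For each hypothesis, P(data | H) works out to: P(data | r = 1) = (1/7)(0/6) = 0; P(data | r = 2) = (2/7)(1/6) = 1/21; P(data | r = 3) = (3/7)(2/6) = 1/7; P(data | r = 4) = (4/7)(3/6) = 2/7; P(data | r = 6) = (6/7)(5/6) = 5/7.
Multiplying each by its prior: 4/9 · 0 = 0, 1/9 · 1/21 = 1/189, 2/9 · 1/7 = 2/63, 1/9 · 2/7 = 2/63, 1/9 · 5/7 = 5/63; with total 4/27.
Normalising, the posterior is P(r = 1 | data) = 0, P(r = 2 | data) = 1/28, P(r = 3 | data) = 3/14, P(r = 4 | data) = 3/14, P(r = 6 | data) = 15/28.
The predictive probability is P(purple next | data) = (0)(1/28) + (1/5)(3/14) + (2/5)(3/14) + (4/5)(15/28) = 39/70.

0.557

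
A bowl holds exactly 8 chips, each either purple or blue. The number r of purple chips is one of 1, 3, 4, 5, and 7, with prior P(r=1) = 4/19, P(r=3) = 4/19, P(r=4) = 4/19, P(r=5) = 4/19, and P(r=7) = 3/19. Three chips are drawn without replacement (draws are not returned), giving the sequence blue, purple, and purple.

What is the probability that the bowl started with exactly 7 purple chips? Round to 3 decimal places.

0.186

The likelihood of the observed sequence under each hypothesis: P(data | r = 1) = (7/8)(1/7)(0/6) = 0; P(data | r = 3) = (5/8)(3/7)(2/6) = 0.089286; P(data | r = 4) = (4/8)(4/7)(3/6) = 0.14286; P(data | r = 5) = (3/8)(5/7)(4/6) = 0.17857; P(data | r = 7) = (1/8)(7/7)(6/6) = 0.125.
Weighting by the prior gives 4/19 · 0 = 0, 4/19 · 0.089286 = 0.018797, 4/19 · 0.14286 = 0.030075, 4/19 · 0.17857 = 0.037594, 3/19 · 0.125 = 0.019737; these sum to 0.1062.
So P(r = 7 | data) = (0.019737) / (0.1062) = 0.18584.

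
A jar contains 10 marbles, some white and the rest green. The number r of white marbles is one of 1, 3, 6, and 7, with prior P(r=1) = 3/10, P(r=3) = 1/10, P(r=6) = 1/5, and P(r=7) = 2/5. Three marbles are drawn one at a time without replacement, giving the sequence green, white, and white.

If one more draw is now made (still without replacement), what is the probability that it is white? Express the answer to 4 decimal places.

0.6401

The likelihood of the observed sequence under each hypothesis: P(data | r = 1) = (9/10)(1/9)(0/8) = 0; P(data | r = 3) = (7/10)(3/9)(2/8) = 0.058333; P(data | r = 6) = (4/10)(6/9)(5/8) = 0.16667; P(data | r = 7) = (3/10)(7/9)(6/8) = 0.175.
Weighting by the prior gives 3/10 · 0 = 0, 1/10 · 0.058333 = 0.0058333, 1/5 · 0.16667 = 0.033333, 2/5 · 0.175 = 0.07; with total 0.10917.
Dividing through by the total gives posterior P(r = 1 | data) = 0, P(r = 3 | data) = 0.053435, P(r = 6 | data) = 0.30534, P(r = 7 | data) = 0.64122.
Averaging over the posterior, P(white next | data) = (1/7)(0.053435) + (4/7)(0.30534) + (5/7)(0.64122) = 0.64013.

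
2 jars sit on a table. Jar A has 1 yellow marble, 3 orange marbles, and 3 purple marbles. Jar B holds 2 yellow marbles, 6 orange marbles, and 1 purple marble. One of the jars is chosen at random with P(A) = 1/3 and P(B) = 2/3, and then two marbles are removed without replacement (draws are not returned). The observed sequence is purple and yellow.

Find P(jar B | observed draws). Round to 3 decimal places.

For each hypothesis, P(data | H) works out to: P(data | jar A) = (3/7)(1/6) = 1/14; P(data | jar B) = (1/9)(2/8) = 1/36.
Weighting by the prior gives 1/3 · 1/14 = 1/42, 2/3 · 1/36 = 1/54; summing to 8/189.
By Bayes' rule, P(jar B | data) = (1/54) / (8/189) = 7/16.

0.438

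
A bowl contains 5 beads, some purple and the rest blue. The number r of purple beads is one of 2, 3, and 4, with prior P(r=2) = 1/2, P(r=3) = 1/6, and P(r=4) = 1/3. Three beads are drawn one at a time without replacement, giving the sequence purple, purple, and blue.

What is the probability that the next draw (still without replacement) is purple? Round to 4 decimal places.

The likelihood of the observed sequence under each hypothesis: P(data | r = 2) = (2/5)(1/4)(3/3) = 1/10; P(data | r = 3) = (3/5)(2/4)(2/3) = 1/5; P(data | r = 4) = (4/5)(3/4)(1/3) = 1/5.
Weighting by the prior gives 1/2 · 1/10 = 1/20, 1/6 · 1/5 = 1/30, 1/3 · 1/5 = 1/15; with total 3/20.
Dividing through by the total gives posterior P(r = 2 | data) = 1/3, P(r = 3 | data) = 2/9, P(r = 4 | data) = 4/9.
Averaging over the posterior, P(purple next | data) = (0)(1/3) + (1/2)(2/9) + (1)(4/9) = 5/9.

0.5556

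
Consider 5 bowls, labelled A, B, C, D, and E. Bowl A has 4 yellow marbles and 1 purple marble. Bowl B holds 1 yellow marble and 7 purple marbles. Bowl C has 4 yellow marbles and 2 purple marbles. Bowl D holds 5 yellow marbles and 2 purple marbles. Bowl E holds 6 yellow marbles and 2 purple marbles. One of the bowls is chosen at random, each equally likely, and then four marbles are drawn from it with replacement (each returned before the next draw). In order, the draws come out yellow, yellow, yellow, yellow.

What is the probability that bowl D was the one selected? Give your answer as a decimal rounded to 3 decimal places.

For each hypothesis, P(data | H) works out to: P(data | bowl A) = (4/5)(4/5)(4/5)(4/5) = 0.4096; P(data | bowl B) = (1/8)(1/8)(1/8)(1/8) = 0.00024414; P(data | bowl C) = (4/6)(4/6)(4/6)(4/6) = 0.19753; P(data | bowl D) = (5/7)(5/7)(5/7)(5/7) = 0.26031; P(data | bowl E) = (6/8)(6/8)(6/8)(6/8) = 0.31641.
Multiplying each by its prior: 1/5 · 0.4096 = 0.08192, 1/5 · 0.00024414 = 4.8828e-05, 1/5 · 0.19753 = 0.039506, 1/5 · 0.26031 = 0.052062, 1/5 · 0.31641 = 0.063281; with total 0.23682.
Therefore the posterior P(bowl D | data) = (0.052062) / (0.23682) = 0.21984.

0.220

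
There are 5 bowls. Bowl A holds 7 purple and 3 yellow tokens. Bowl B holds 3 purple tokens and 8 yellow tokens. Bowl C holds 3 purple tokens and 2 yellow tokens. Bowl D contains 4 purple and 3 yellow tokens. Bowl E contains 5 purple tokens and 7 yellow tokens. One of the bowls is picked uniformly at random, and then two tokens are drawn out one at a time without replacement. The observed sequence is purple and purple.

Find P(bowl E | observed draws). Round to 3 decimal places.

0.120

Under each hypothesis, the probability of the observed sequence is: P(data | bowl A) = (7/10)(6/9) = 0.46667; P(data | bowl B) = (3/11)(2/10) = 0.054545; P(data | bowl C) = (3/5)(2/4) = 0.3; P(data | bowl D) = (4/7)(3/6) = 0.28571; P(data | bowl E) = (5/12)(4/11) = 0.15152.
Weighting by the prior gives 1/5 · 0.46667 = 0.093333, 1/5 · 0.054545 = 0.010909, 1/5 · 0.3 = 0.06, 1/5 · 0.28571 = 0.057143, 1/5 · 0.15152 = 0.030303; these sum to 0.25169.
Therefore the posterior P(bowl E | data) = (0.030303) / (0.25169) = 0.1204.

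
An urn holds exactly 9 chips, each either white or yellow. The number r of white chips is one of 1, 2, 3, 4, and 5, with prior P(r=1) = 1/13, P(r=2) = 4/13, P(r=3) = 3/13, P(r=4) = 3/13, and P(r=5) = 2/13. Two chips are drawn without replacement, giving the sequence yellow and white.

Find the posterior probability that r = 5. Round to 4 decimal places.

Under each hypothesis, the probability of the observed sequence is: P(data | r = 1) = (8/9)(1/8) = 1/9; P(data | r = 2) = (7/9)(2/8) = 7/36; P(data | r = 3) = (6/9)(3/8) = 1/4; P(data | r = 4) = (5/9)(4/8) = 5/18; P(data | r = 5) = (4/9)(5/8) = 5/18.
The prior-weighted likelihoods are 1/13 · 1/9 = 1/117, 4/13 · 7/36 = 7/117, 3/13 · 1/4 = 3/52, 3/13 · 5/18 = 5/78, 2/13 · 5/18 = 5/117; summing to 109/468.
So P(r = 5 | data) = (5/117) / (109/468) = 20/109.

0.1835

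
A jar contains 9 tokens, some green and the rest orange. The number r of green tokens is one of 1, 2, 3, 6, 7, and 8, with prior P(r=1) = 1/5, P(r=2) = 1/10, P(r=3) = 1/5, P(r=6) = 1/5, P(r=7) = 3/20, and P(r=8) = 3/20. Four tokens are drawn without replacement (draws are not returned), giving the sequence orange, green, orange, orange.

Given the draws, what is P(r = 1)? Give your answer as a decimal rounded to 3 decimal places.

0.357

For each hypothesis, P(data | H) works out to: P(data | r = 1) = (8/9)(1/8)(7/7)(6/6) = 0.11111; P(data | r = 2) = (7/9)(2/8)(6/7)(5/6) = 0.13889; P(data | r = 3) = (6/9)(3/8)(5/7)(4/6) = 0.11905; P(data | r = 6) = (3/9)(6/8)(2/7)(1/6) = 0.011905; P(data | r = 7) = (2/9)(7/8)(1/7)(0/6) = 0; P(data | r = 8) = (1/9)(8/8)(0/7) = 0.
Weighting by the prior gives 1/5 · 0.11111 = 0.022222, 1/10 · 0.13889 = 0.013889, 1/5 · 0.11905 = 0.02381, 1/5 · 0.011905 = 0.002381, 3/20 · 0 = 0, 3/20 · 0 = 0; with total 0.062302.
Therefore the posterior P(r = 1 | data) = (0.022222) / (0.062302) = 0.35669.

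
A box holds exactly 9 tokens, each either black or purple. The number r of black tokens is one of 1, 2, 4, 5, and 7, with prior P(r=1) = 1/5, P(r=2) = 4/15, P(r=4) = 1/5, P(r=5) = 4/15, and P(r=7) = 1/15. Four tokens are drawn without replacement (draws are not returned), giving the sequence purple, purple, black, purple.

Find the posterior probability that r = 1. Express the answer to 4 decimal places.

Under each hypothesis, the probability of the observed sequence is: P(data | r = 1) = (8/9)(7/8)(1/7)(6/6) = 1/9; P(data | r = 2) = (7/9)(6/8)(2/7)(5/6) = 5/36; P(data | r = 4) = (5/9)(4/8)(4/7)(3/6) = 5/63; P(data | r = 5) = (4/9)(3/8)(5/7)(2/6) = 5/126; P(data | r = 7) = (2/9)(1/8)(7/7)(0/6) = 0.
Multiplying each by its prior: 1/5 · 1/9 = 1/45, 4/15 · 5/36 = 1/27, 1/5 · 5/63 = 1/63, 4/15 · 5/126 = 2/189, 1/15 · 0 = 0; with total 3/35.
Therefore the posterior P(r = 1 | data) = (1/45) / (3/35) = 7/27.

0.2593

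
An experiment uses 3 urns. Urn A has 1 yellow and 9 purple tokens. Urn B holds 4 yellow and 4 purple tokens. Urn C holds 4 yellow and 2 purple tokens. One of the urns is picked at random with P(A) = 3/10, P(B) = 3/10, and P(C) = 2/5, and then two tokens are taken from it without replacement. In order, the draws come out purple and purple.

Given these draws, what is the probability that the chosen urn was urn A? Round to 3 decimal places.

For each hypothesis, P(data | H) works out to: P(data | urn A) = (9/10)(8/9) = 4/5; P(data | urn B) = (4/8)(3/7) = 3/14; P(data | urn C) = (2/6)(1/5) = 1/15.
Multiplying each by its prior: 3/10 · 4/5 = 6/25, 3/10 · 3/14 = 9/140, 2/5 · 1/15 = 2/75; summing to 139/420.
By Bayes' rule, P(urn A | data) = (6/25) / (139/420) = 504/695.

0.725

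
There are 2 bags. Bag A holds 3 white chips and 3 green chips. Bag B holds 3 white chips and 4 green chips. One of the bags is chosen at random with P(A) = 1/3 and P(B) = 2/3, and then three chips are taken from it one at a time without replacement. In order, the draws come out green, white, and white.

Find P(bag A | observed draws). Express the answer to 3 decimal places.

Under each hypothesis, the probability of the observed sequence is: P(data | bag A) = (3/6)(3/5)(2/4) = 3/20; P(data | bag B) = (4/7)(3/6)(2/5) = 4/35.
The prior-weighted likelihoods are 1/3 · 3/20 = 1/20, 2/3 · 4/35 = 8/105; these sum to 53/420.
Hence P(bag A | data) = (1/20) / (53/420) = 21/53.

0.396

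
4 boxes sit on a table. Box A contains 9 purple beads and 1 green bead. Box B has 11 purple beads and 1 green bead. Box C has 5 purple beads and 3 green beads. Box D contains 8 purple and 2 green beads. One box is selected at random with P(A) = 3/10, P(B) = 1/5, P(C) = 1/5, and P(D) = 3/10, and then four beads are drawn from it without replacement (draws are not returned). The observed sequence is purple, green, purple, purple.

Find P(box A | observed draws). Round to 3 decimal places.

Compute the likelihood of the observed sequence for each case: P(data | box A) = (9/10)(1/9)(8/8)(7/7) = 0.1; P(data | box B) = (11/12)(1/11)(10/10)(9/9) = 0.083333; P(data | box C) = (5/8)(3/7)(4/6)(3/5) = 0.10714; P(data | box D) = (8/10)(2/9)(7/8)(6/7) = 0.13333.
Multiplying each by its prior: 3/10 · 0.1 = 0.03, 1/5 · 0.083333 = 0.016667, 1/5 · 0.10714 = 0.021429, 3/10 · 0.13333 = 0.04; summing to 0.1081.
By Bayes' rule, P(box A | data) = (0.03) / (0.1081) = 0.27753.

0.278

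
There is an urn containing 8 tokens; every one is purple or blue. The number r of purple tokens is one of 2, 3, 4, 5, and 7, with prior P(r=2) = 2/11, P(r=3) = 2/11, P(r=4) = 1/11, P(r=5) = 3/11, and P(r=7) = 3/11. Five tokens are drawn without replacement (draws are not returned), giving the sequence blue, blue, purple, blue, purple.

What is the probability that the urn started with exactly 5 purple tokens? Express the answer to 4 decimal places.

Under each hypothesis, the probability of the observed sequence is: P(data | r = 2) = (6/8)(5/7)(2/6)(4/5)(1/4) = 1/28; P(data | r = 3) = (5/8)(4/7)(3/6)(3/5)(2/4) = 3/56; P(data | r = 4) = (4/8)(3/7)(4/6)(2/5)(3/4) = 3/70; P(data | r = 5) = (3/8)(2/7)(5/6)(1/5)(4/4) = 1/56; P(data | r = 7) = (1/8)(0/7) = 0.
The prior-weighted likelihoods are 2/11 · 1/28 = 1/154, 2/11 · 3/56 = 3/308, 1/11 · 3/70 = 3/770, 3/11 · 1/56 = 3/616, 3/11 · 0 = 0; these sum to 1/40.
Therefore the posterior P(r = 5 | data) = (3/616) / (1/40) = 15/77.

0.1948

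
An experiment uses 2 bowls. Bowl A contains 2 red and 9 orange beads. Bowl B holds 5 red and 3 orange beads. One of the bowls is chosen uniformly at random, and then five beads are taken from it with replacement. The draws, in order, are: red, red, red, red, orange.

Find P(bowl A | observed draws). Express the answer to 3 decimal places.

0.015

Compute the likelihood of the observed sequence for each case: P(data | bowl A) = (2/11)(2/11)(2/11)(2/11)(9/11) = 0.00089413; P(data | bowl B) = (5/8)(5/8)(5/8)(5/8)(3/8) = 0.05722.
Weighting by the prior gives 1/2 · 0.00089413 = 0.00044706, 1/2 · 0.05722 = 0.02861; with total 0.029057.
So P(bowl A | data) = (0.00044706) / (0.029057) = 0.015386.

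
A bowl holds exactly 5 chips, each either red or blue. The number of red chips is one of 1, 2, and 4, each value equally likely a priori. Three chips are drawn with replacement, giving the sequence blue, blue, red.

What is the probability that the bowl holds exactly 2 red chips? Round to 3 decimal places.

The likelihood of the observed sequence under each hypothesis: P(data | r = 1) = (4/5)(4/5)(1/5) = 16/125; P(data | r = 2) = (3/5)(3/5)(2/5) = 18/125; P(data | r = 4) = (1/5)(1/5)(4/5) = 4/125.
Weighting by the prior gives 1/3 · 16/125 = 16/375, 1/3 · 18/125 = 6/125, 1/3 · 4/125 = 4/375; these sum to 38/375.
Hence P(r = 2 | data) = (6/125) / (38/375) = 9/19.

0.474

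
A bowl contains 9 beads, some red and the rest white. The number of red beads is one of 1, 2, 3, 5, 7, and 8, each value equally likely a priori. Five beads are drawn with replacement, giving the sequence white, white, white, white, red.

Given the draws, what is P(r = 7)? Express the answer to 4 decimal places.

0.0079

The likelihood of the observed sequence under each hypothesis: P(data | r = 1) = (8/9)(8/9)(8/9)(8/9)(1/9) = 0.069366; P(data | r = 2) = (7/9)(7/9)(7/9)(7/9)(2/9) = 0.081322; P(data | r = 3) = (6/9)(6/9)(6/9)(6/9)(3/9) = 0.065844; P(data | r = 5) = (4/9)(4/9)(4/9)(4/9)(5/9) = 0.021677; P(data | r = 7) = (2/9)(2/9)(2/9)(2/9)(7/9) = 0.0018967; P(data | r = 8) = (1/9)(1/9)(1/9)(1/9)(8/9) = 0.00013548.
The prior-weighted likelihoods are 1/6 · 0.069366 = 0.011561, 1/6 · 0.081322 = 0.013554, 1/6 · 0.065844 = 0.010974, 1/6 · 0.021677 = 0.0036128, 1/6 · 0.0018967 = 0.00031612, 1/6 · 0.00013548 = 2.258e-05; summing to 0.04004.
By Bayes' rule, P(r = 7 | data) = (0.00031612) / (0.04004) = 0.0078951.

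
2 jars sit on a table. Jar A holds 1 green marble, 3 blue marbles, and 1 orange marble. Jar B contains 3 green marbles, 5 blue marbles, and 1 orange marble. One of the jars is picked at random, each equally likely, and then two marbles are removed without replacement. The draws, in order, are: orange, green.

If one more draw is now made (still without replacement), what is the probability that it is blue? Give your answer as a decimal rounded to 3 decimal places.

0.870

Compute the likelihood of the observed sequence for each case: P(data | jar A) = (1/5)(1/4) = 1/20; P(data | jar B) = (1/9)(3/8) = 1/24.
Multiplying each by its prior: 1/2 · 1/20 = 1/40, 1/2 · 1/24 = 1/48; these sum to 11/240.
The posterior is then P(jar A | data) = 6/11, P(jar B | data) = 5/11.
Averaging over the posterior, P(blue next | data) = (1)(6/11) + (5/7)(5/11) = 67/77.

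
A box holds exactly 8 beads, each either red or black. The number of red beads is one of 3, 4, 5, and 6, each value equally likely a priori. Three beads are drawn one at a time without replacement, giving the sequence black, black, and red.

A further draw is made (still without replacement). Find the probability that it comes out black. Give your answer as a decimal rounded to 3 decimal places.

Under each hypothesis, the probability of the observed sequence is: P(data | r = 3) = (5/8)(4/7)(3/6) = 5/28; P(data | r = 4) = (4/8)(3/7)(4/6) = 1/7; P(data | r = 5) = (3/8)(2/7)(5/6) = 5/56; P(data | r = 6) = (2/8)(1/7)(6/6) = 1/28.
The prior-weighted likelihoods are 1/4 · 5/28 = 5/112, 1/4 · 1/7 = 1/28, 1/4 · 5/56 = 5/224, 1/4 · 1/28 = 1/112; these sum to 25/224.
Normalising, the posterior is P(r = 3 | data) = 2/5, P(r = 4 | data) = 8/25, P(r = 5 | data) = 1/5, P(r = 6 | data) = 2/25.
So P(black next | data) = Σ P(black next | H) P(H | data) = (3/5)(2/5) + (2/5)(8/25) + (1/5)(1/5) + (0)(2/25) = 51/125.

0.408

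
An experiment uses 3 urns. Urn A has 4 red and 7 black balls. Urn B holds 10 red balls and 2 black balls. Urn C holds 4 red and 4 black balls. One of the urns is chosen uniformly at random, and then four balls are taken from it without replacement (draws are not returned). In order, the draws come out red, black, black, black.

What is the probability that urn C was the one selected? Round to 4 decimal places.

0.3501

For each hypothesis, P(data | H) works out to: P(data | urn A) = (4/11)(7/10)(6/9)(5/8) = 0.10606; P(data | urn B) = (10/12)(2/11)(1/10)(0/9) = 0; P(data | urn C) = (4/8)(4/7)(3/6)(2/5) = 0.057143.
Multiplying each by its prior: 1/3 · 0.10606 = 0.035354, 1/3 · 0 = 0, 1/3 · 0.057143 = 0.019048; these sum to 0.054401.
Therefore the posterior P(urn C | data) = (0.019048) / (0.054401) = 0.35013.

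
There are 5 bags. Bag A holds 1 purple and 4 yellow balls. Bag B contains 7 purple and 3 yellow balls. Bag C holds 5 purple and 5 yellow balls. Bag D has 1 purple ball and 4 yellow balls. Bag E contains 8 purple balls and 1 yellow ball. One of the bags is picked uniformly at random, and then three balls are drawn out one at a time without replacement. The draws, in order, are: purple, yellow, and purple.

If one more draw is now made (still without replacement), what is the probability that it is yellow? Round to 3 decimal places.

For each hypothesis, P(data | H) works out to: P(data | bag A) = (1/5)(4/4)(0/3) = 0; P(data | bag B) = (7/10)(3/9)(6/8) = 7/40; P(data | bag C) = (5/10)(5/9)(4/8) = 5/36; P(data | bag D) = (1/5)(4/4)(0/3) = 0; P(data | bag E) = (8/9)(1/8)(7/7) = 1/9.
The prior-weighted likelihoods are 1/5 · 0 = 0, 1/5 · 7/40 = 7/200, 1/5 · 5/36 = 1/36, 1/5 · 0 = 0, 1/5 · 1/9 = 1/45; with total 17/200.
Normalising, the posterior is P(bag A | data) = 0, P(bag B | data) = 0.41176, P(bag C | data) = 0.3268, P(bag D | data) = 0, P(bag E | data) = 0.26144.
The predictive probability is P(yellow next | data) = (2/7)(0.41176) + (4/7)(0.3268) + (0)(0.26144) = 0.30439.

0.304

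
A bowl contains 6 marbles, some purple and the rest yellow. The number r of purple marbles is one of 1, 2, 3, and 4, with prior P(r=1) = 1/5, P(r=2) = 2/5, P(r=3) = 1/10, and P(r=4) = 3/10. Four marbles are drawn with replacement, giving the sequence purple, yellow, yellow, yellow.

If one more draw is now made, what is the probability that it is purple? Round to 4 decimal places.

Under each hypothesis, the probability of the observed sequence is: P(data | r = 1) = (1/6)(5/6)(5/6)(5/6) = 0.096451; P(data | r = 2) = (2/6)(4/6)(4/6)(4/6) = 0.098765; P(data | r = 3) = (3/6)(3/6)(3/6)(3/6) = 0.0625; P(data | r = 4) = (4/6)(2/6)(2/6)(2/6) = 0.024691.
Weighting by the prior gives 1/5 · 0.096451 = 0.01929, 2/5 · 0.098765 = 0.039506, 1/10 · 0.0625 = 0.00625, 3/10 · 0.024691 = 0.0074074; with total 0.072454.
Normalising, the posterior is P(r = 1 | data) = 0.26624, P(r = 2 | data) = 0.54526, P(r = 3 | data) = 0.086262, P(r = 4 | data) = 0.10224.
Averaging over the posterior, P(purple next | data) = (1/6)(0.26624) + (1/3)(0.54526) + (1/2)(0.086262) + (2/3)(0.10224) = 0.33742.

0.3374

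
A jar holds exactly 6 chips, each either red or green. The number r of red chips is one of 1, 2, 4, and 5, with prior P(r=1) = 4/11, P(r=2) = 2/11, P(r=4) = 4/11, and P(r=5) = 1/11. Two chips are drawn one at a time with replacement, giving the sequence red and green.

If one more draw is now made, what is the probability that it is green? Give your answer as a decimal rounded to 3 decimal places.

0.532

Compute the likelihood of the observed sequence for each case: P(data | r = 1) = (1/6)(5/6) = 5/36; P(data | r = 2) = (2/6)(4/6) = 2/9; P(data | r = 4) = (4/6)(2/6) = 2/9; P(data | r = 5) = (5/6)(1/6) = 5/36.
The prior-weighted likelihoods are 4/11 · 5/36 = 5/99, 2/11 · 2/9 = 4/99, 4/11 · 2/9 = 8/99, 1/11 · 5/36 = 5/396; summing to 73/396.
Normalising, the posterior is P(r = 1 | data) = 20/73, P(r = 2 | data) = 16/73, P(r = 4 | data) = 32/73, P(r = 5 | data) = 5/73.
The predictive probability is P(green next | data) = (5/6)(20/73) + (2/3)(16/73) + (1/3)(32/73) + (1/6)(5/73) = 233/438.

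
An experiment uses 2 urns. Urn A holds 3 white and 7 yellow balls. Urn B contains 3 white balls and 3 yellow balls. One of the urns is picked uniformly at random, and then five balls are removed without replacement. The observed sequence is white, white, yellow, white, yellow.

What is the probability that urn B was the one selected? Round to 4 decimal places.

The likelihood of the observed sequence under each hypothesis: P(data | urn A) = (3/10)(2/9)(7/8)(1/7)(6/6) = 1/120; P(data | urn B) = (3/6)(2/5)(3/4)(1/3)(2/2) = 1/20.
Weighting by the prior gives 1/2 · 1/120 = 1/240, 1/2 · 1/20 = 1/40; these sum to 7/240.
By Bayes' rule, P(urn B | data) = (1/40) / (7/240) = 6/7.

0.8571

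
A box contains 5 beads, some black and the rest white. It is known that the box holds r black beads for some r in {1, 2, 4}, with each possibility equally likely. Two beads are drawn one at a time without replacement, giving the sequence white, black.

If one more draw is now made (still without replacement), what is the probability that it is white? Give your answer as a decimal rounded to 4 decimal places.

Under each hypothesis, the probability of the observed sequence is: P(data | r = 1) = (4/5)(1/4) = 1/5; P(data | r = 2) = (3/5)(2/4) = 3/10; P(data | r = 4) = (1/5)(4/4) = 1/5.
The prior-weighted likelihoods are 1/3 · 1/5 = 1/15, 1/3 · 3/10 = 1/10, 1/3 · 1/5 = 1/15; with total 7/30.
Dividing through by the total gives posterior P(r = 1 | data) = 2/7, P(r = 2 | data) = 3/7, P(r = 4 | data) = 2/7.
So P(white next | data) = Σ P(white next | H) P(H | data) = (1)(2/7) + (2/3)(3/7) + (0)(2/7) = 4/7.

0.5714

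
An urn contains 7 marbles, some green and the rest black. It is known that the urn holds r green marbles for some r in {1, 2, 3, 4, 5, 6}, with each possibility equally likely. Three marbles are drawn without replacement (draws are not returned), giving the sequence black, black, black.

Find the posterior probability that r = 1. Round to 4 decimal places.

The likelihood of the observed sequence under each hypothesis: P(data | r = 1) = (6/7)(5/6)(4/5) = 4/7; P(data | r = 2) = (5/7)(4/6)(3/5) = 2/7; P(data | r = 3) = (4/7)(3/6)(2/5) = 4/35; P(data | r = 4) = (3/7)(2/6)(1/5) = 1/35; P(data | r = 5) = (2/7)(1/6)(0/5) = 0; P(data | r = 6) = (1/7)(0/6) = 0.
Multiplying each by its prior: 1/6 · 4/7 = 2/21, 1/6 · 2/7 = 1/21, 1/6 · 4/35 = 2/105, 1/6 · 1/35 = 1/210, 1/6 · 0 = 0, 1/6 · 0 = 0; summing to 1/6.
By Bayes' rule, P(r = 1 | data) = (2/21) / (1/6) = 4/7.

0.5714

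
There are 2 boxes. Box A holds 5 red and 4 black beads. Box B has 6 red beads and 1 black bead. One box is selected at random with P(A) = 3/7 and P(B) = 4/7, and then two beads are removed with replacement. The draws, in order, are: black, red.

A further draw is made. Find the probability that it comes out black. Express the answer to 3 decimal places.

0.324

For each hypothesis, P(data | H) works out to: P(data | box A) = (4/9)(5/9) = 0.24691; P(data | box B) = (1/7)(6/7) = 0.12245.
Weighting by the prior gives 3/7 · 0.24691 = 0.10582, 4/7 · 0.12245 = 0.069971; these sum to 0.17579.
Dividing through by the total gives posterior P(box A | data) = 0.60197, P(box B | data) = 0.39803.
The predictive probability is P(black next | data) = (4/9)(0.60197) + (1/7)(0.39803) = 0.3244.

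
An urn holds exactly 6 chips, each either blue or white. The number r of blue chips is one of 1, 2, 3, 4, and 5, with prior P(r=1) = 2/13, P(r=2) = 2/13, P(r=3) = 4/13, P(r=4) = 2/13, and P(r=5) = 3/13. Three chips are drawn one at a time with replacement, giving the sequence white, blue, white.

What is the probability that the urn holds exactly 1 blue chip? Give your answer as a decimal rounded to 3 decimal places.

0.186

For each hypothesis, P(data | H) works out to: P(data | r = 1) = (5/6)(1/6)(5/6) = 0.11574; P(data | r = 2) = (4/6)(2/6)(4/6) = 0.14815; P(data | r = 3) = (3/6)(3/6)(3/6) = 0.125; P(data | r = 4) = (2/6)(4/6)(2/6) = 0.074074; P(data | r = 5) = (1/6)(5/6)(1/6) = 0.023148.
Multiplying each by its prior: 2/13 · 0.11574 = 0.017806, 2/13 · 0.14815 = 0.022792, 4/13 · 0.125 = 0.038462, 2/13 · 0.074074 = 0.011396, 3/13 · 0.023148 = 0.0053419; these sum to 0.095798.
Therefore the posterior P(r = 1 | data) = (0.017806) / (0.095798) = 0.18587.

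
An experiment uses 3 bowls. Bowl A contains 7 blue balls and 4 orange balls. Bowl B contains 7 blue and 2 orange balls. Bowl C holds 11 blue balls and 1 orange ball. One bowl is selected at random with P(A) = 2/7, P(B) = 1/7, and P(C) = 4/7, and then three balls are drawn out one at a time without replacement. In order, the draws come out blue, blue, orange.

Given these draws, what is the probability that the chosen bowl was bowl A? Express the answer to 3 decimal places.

0.404

Under each hypothesis, the probability of the observed sequence is: P(data | bowl A) = (7/11)(6/10)(4/9) = 0.1697; P(data | bowl B) = (7/9)(6/8)(2/7) = 0.16667; P(data | bowl C) = (11/12)(10/11)(1/10) = 0.083333.
The prior-weighted likelihoods are 2/7 · 0.1697 = 0.048485, 1/7 · 0.16667 = 0.02381, 4/7 · 0.083333 = 0.047619; summing to 0.11991.
So P(bowl A | data) = (0.048485) / (0.11991) = 0.40433.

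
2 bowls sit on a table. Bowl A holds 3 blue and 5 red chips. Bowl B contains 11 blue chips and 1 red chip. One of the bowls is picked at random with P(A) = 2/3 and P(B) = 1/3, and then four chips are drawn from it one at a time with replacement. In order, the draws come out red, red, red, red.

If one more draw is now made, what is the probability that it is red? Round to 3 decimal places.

For each hypothesis, P(data | H) works out to: P(data | bowl A) = (5/8)(5/8)(5/8)(5/8) = 0.15259; P(data | bowl B) = (1/12)(1/12)(1/12)(1/12) = 4.8225e-05.
Multiplying each by its prior: 2/3 · 0.15259 = 0.10173, 1/3 · 4.8225e-05 = 1.6075e-05; these sum to 0.10174.
The posterior is then P(bowl A | data) = 0.99984, P(bowl B | data) = 0.000158.
So P(red next | data) = Σ P(red next | H) P(H | data) = (5/8)(0.99984) + (1/12)(0.000158) = 0.62491.

0.625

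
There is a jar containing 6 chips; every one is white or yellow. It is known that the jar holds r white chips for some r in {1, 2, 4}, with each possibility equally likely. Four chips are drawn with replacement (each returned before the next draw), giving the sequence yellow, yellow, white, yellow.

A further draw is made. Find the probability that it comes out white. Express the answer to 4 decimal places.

For each hypothesis, P(data | H) works out to: P(data | r = 1) = (5/6)(5/6)(1/6)(5/6) = 0.096451; P(data | r = 2) = (4/6)(4/6)(2/6)(4/6) = 0.098765; P(data | r = 4) = (2/6)(2/6)(4/6)(2/6) = 0.024691.
Multiplying each by its prior: 1/3 · 0.096451 = 0.03215, 1/3 · 0.098765 = 0.032922, 1/3 · 0.024691 = 0.0082305; summing to 0.073302.
Dividing through by the total gives posterior P(r = 1 | data) = 0.4386, P(r = 2 | data) = 0.44912, P(r = 4 | data) = 0.11228.
Averaging over the posterior, P(white next | data) = (1/6)(0.4386) + (1/3)(0.44912) + (2/3)(0.11228) = 0.29766.

0.2977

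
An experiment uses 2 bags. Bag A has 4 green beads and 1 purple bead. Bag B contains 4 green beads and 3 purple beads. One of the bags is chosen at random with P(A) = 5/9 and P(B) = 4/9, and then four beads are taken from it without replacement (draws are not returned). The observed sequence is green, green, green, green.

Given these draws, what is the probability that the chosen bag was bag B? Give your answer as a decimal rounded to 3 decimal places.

Compute the likelihood of the observed sequence for each case: P(data | bag A) = (4/5)(3/4)(2/3)(1/2) = 1/5; P(data | bag B) = (4/7)(3/6)(2/5)(1/4) = 1/35.
The prior-weighted likelihoods are 5/9 · 1/5 = 1/9, 4/9 · 1/35 = 4/315; these sum to 13/105.
By Bayes' rule, P(bag B | data) = (4/315) / (13/105) = 4/39.

0.103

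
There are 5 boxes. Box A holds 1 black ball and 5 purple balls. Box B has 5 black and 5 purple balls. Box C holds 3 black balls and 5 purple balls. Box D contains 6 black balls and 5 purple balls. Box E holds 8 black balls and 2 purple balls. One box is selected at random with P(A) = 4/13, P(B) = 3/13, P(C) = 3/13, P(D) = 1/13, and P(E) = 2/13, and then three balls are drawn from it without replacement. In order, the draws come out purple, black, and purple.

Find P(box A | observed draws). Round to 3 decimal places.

0.374

The likelihood of the observed sequence under each hypothesis: P(data | box A) = (5/6)(1/5)(4/4) = 0.16667; P(data | box B) = (5/10)(5/9)(4/8) = 0.13889; P(data | box C) = (5/8)(3/7)(4/6) = 0.17857; P(data | box D) = (5/11)(6/10)(4/9) = 0.12121; P(data | box E) = (2/10)(8/9)(1/8) = 0.022222.
Multiplying each by its prior: 4/13 · 0.16667 = 0.051282, 3/13 · 0.13889 = 0.032051, 3/13 · 0.17857 = 0.041209, 1/13 · 0.12121 = 0.009324, 2/13 · 0.022222 = 0.0034188; these sum to 0.13728.
By Bayes' rule, P(box A | data) = (0.051282) / (0.13728) = 0.37354.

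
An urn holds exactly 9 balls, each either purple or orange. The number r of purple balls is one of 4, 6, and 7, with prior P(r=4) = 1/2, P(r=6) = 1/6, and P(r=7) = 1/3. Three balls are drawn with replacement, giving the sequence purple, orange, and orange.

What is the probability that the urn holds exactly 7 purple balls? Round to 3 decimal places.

0.137

For each hypothesis, P(data | H) works out to: P(data | r = 4) = (4/9)(5/9)(5/9) = 0.13717; P(data | r = 6) = (6/9)(3/9)(3/9) = 0.074074; P(data | r = 7) = (7/9)(2/9)(2/9) = 0.038409.
Multiplying each by its prior: 1/2 · 0.13717 = 0.068587, 1/6 · 0.074074 = 0.012346, 1/3 · 0.038409 = 0.012803; with total 0.093736.
Therefore the posterior P(r = 7 | data) = (0.012803) / (0.093736) = 0.13659.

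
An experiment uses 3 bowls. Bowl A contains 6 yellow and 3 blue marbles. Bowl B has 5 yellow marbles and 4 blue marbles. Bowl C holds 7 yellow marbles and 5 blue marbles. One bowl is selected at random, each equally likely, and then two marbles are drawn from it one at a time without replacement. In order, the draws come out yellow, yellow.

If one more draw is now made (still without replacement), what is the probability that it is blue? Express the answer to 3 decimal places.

0.490

For each hypothesis, P(data | H) works out to: P(data | bowl A) = (6/9)(5/8) = 0.41667; P(data | bowl B) = (5/9)(4/8) = 0.27778; P(data | bowl C) = (7/12)(6/11) = 0.31818.
Multiplying each by its prior: 1/3 · 0.41667 = 0.13889, 1/3 · 0.27778 = 0.092593, 1/3 · 0.31818 = 0.10606; with total 0.33754.
The posterior is then P(bowl A | data) = 0.41147, P(bowl B | data) = 0.27431, P(bowl C | data) = 0.31421.
Averaging over the posterior, P(blue next | data) = (3/7)(0.41147) + (4/7)(0.27431) + (1/2)(0.31421) = 0.4902.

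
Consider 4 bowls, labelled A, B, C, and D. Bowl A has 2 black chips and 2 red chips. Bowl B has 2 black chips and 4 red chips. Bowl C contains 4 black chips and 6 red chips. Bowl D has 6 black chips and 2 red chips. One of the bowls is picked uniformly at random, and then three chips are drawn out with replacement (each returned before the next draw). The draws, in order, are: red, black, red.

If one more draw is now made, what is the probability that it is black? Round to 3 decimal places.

0.441

The likelihood of the observed sequence under each hypothesis: P(data | bowl A) = (2/4)(2/4)(2/4) = 0.125; P(data | bowl B) = (4/6)(2/6)(4/6) = 0.14815; P(data | bowl C) = (6/10)(4/10)(6/10) = 0.144; P(data | bowl D) = (2/8)(6/8)(2/8) = 0.046875.
Multiplying each by its prior: 1/4 · 0.125 = 0.03125, 1/4 · 0.14815 = 0.037037, 1/4 · 0.144 = 0.036, 1/4 · 0.046875 = 0.011719; with total 0.11601.
Dividing through by the total gives posterior P(bowl A | data) = 0.26938, P(bowl B | data) = 0.31927, P(bowl C | data) = 0.31033, P(bowl D | data) = 0.10102.
Averaging over the posterior, P(black next | data) = (1/2)(0.26938) + (1/3)(0.31927) + (2/5)(0.31033) + (3/4)(0.10102) = 0.44101.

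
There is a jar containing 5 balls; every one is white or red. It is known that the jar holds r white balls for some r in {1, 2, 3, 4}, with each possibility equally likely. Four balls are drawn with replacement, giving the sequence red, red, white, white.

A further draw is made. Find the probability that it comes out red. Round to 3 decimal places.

Under each hypothesis, the probability of the observed sequence is: P(data | r = 1) = (4/5)(4/5)(1/5)(1/5) = 16/625; P(data | r = 2) = (3/5)(3/5)(2/5)(2/5) = 36/625; P(data | r = 3) = (2/5)(2/5)(3/5)(3/5) = 36/625; P(data | r = 4) = (1/5)(1/5)(4/5)(4/5) = 16/625.
Weighting by the prior gives 1/4 · 16/625 = 4/625, 1/4 · 36/625 = 9/625, 1/4 · 36/625 = 9/625, 1/4 · 16/625 = 4/625; with total 26/625.
Normalising, the posterior is P(r = 1 | data) = 2/13, P(r = 2 | data) = 9/26, P(r = 3 | data) = 9/26, P(r = 4 | data) = 2/13.
The predictive probability is P(red next | data) = (4/5)(2/13) + (3/5)(9/26) + (2/5)(9/26) + (1/5)(2/13) = 1/2.

0.500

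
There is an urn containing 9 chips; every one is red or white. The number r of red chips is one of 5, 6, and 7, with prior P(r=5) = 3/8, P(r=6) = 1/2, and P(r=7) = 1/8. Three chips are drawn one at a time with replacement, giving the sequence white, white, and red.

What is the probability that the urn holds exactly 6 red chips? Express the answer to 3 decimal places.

0.446

Under each hypothesis, the probability of the observed sequence is: P(data | r = 5) = (4/9)(4/9)(5/9) = 0.10974; P(data | r = 6) = (3/9)(3/9)(6/9) = 0.074074; P(data | r = 7) = (2/9)(2/9)(7/9) = 0.038409.
Multiplying each by its prior: 3/8 · 0.10974 = 0.041152, 1/2 · 0.074074 = 0.037037, 1/8 · 0.038409 = 0.0048011; summing to 0.08299.
So P(r = 6 | data) = (0.037037) / (0.08299) = 0.44628.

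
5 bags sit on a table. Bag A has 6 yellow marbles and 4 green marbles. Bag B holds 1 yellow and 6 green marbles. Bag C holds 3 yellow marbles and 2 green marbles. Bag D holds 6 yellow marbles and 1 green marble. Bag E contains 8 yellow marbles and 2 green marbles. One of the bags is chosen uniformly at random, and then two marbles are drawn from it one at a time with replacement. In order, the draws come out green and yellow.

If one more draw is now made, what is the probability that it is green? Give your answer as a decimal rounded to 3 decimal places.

0.392

Compute the likelihood of the observed sequence for each case: P(data | bag A) = (4/10)(6/10) = 0.24; P(data | bag B) = (6/7)(1/7) = 0.12245; P(data | bag C) = (2/5)(3/5) = 0.24; P(data | bag D) = (1/7)(6/7) = 0.12245; P(data | bag E) = (2/10)(8/10) = 0.16.
Weighting by the prior gives 1/5 · 0.24 = 0.048, 1/5 · 0.12245 = 0.02449, 1/5 · 0.24 = 0.048, 1/5 · 0.12245 = 0.02449, 1/5 · 0.16 = 0.032; these sum to 0.17698.
Dividing through by the total gives posterior P(bag A | data) = 0.27122, P(bag B | data) = 0.13838, P(bag C | data) = 0.27122, P(bag D | data) = 0.13838, P(bag E | data) = 0.18081.
The predictive probability is P(green next | data) = (2/5)(0.27122) + (6/7)(0.13838) + (2/5)(0.27122) + (1/7)(0.13838) + (1/5)(0.18081) = 0.39151.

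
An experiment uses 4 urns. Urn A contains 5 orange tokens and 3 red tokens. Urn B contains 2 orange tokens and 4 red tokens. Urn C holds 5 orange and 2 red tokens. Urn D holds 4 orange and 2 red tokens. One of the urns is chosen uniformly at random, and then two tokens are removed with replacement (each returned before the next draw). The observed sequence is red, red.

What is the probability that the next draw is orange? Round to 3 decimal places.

Under each hypothesis, the probability of the observed sequence is: P(data | urn A) = (3/8)(3/8) = 0.14062; P(data | urn B) = (4/6)(4/6) = 0.44444; P(data | urn C) = (2/7)(2/7) = 0.081633; P(data | urn D) = (2/6)(2/6) = 0.11111.
Multiplying each by its prior: 1/4 · 0.14062 = 0.035156, 1/4 · 0.44444 = 0.11111, 1/4 · 0.081633 = 0.020408, 1/4 · 0.11111 = 0.027778; with total 0.19445.
Normalising, the posterior is P(urn A | data) = 0.1808, P(urn B | data) = 0.5714, P(urn C | data) = 0.10495, P(urn D | data) = 0.14285.
So P(orange next | data) = Σ P(orange next | H) P(H | data) = (5/8)(0.1808) + (1/3)(0.5714) + (5/7)(0.10495) + (2/3)(0.14285) = 0.47366.

0.474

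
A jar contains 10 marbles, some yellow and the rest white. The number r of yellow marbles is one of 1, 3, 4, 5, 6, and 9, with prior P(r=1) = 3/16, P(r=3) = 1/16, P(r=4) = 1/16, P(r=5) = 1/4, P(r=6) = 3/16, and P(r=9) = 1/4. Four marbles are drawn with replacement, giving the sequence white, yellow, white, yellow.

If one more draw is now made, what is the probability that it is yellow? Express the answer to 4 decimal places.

0.5102

Under each hypothesis, the probability of the observed sequence is: P(data | r = 1) = (9/10)(1/10)(9/10)(1/10) = 0.0081; P(data | r = 3) = (7/10)(3/10)(7/10)(3/10) = 0.0441; P(data | r = 4) = (6/10)(4/10)(6/10)(4/10) = 0.0576; P(data | r = 5) = (5/10)(5/10)(5/10)(5/10) = 0.0625; P(data | r = 6) = (4/10)(6/10)(4/10)(6/10) = 0.0576; P(data | r = 9) = (1/10)(9/10)(1/10)(9/10) = 0.0081.
Weighting by the prior gives 3/16 · 0.0081 = 0.0015187, 1/16 · 0.0441 = 0.0027563, 1/16 · 0.0576 = 0.0036, 1/4 · 0.0625 = 0.015625, 3/16 · 0.0576 = 0.0108, 1/4 · 0.0081 = 0.002025; with total 0.036325.
Dividing through by the total gives posterior P(r = 1 | data) = 0.04181, P(r = 3 | data) = 0.075877, P(r = 4 | data) = 0.099105, P(r = 5 | data) = 0.43014, P(r = 6 | data) = 0.29732, P(r = 9 | data) = 0.055747.
So P(yellow next | data) = Σ P(yellow next | H) P(H | data) = (1/10)(0.04181) + (3/10)(0.075877) + (2/5)(0.099105) + (1/2)(0.43014) + (3/5)(0.29732) + (9/10)(0.055747) = 0.51022.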